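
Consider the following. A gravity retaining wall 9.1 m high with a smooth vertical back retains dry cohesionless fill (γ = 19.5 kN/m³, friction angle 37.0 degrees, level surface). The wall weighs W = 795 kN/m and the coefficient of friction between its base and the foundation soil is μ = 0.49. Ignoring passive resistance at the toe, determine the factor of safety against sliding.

K_a = tan²(45° − 37.0°/2) = 0.2486.
P_a = ½K_aγH² = 0.5×0.2486×19.5×9.1² = 200.7 kN/m, acting at H/3 = 3.033 m above the base.
FS_sliding = μW / P_a = 0.49×795 / 200.7 = 1.941.

1.94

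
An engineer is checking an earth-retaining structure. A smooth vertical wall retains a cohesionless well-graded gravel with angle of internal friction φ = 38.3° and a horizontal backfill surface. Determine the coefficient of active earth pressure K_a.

0.235

K_a = (1 − sin φ)/(1 + sin φ) = (1 − sin 38.3°)/(1 + sin 38.3°) = 0.2347.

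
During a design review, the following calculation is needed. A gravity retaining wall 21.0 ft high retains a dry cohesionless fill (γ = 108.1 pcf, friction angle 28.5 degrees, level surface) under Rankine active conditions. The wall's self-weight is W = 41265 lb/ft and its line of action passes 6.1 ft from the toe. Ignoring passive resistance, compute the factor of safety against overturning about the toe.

K_a = tan²(45° − 28.5°/2) = 0.3540.
P_a = ½K_aγH² = 0.5×0.3540×108.1×21.0² = 8437 lb/ft, acting at H/3 = 7.000 ft above the base.
Overturning moment M_o = P_a × H/3 = 8437 × 7.000 = 59060.
Resisting moment M_r = W × 6.1 = 41265 × 6.1 = 251700.
FS_overturning = M_r/M_o = 251700/59060 = 4.262.

4.26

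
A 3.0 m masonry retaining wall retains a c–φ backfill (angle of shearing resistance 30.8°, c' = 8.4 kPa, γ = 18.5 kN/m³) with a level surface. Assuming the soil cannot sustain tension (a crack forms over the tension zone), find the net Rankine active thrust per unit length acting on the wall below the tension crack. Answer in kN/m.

5.86 kN/m

K_a = 0.3227; √K_a = 0.5681.
Tension-crack depth z_c = 2c/(γ√K_a) = 2×8.4/(18.5×0.5681) = 1.599 m.
σ_a at base = K_a γ H − 2c√K_a = 0.3227×18.5×3.0 − 2×8.4×0.5681 = 8.367 kPa.
P_a = ½ × 8.367 × (H − z_c) = 0.5×8.367×1.401 = 5.863 kN/m.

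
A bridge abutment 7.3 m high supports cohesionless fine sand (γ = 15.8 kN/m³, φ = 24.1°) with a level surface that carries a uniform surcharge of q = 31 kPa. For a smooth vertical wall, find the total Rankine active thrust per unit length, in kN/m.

K_a = tan²(45° − φ/2) = 0.4201.
Soil triangle: ½ K_a γ H² = 0.5×0.4201×15.8×7.3² = 176.9 kN/m.
Surcharge rectangle: K_a q H = 0.4201×31×7.3 = 95.07 kN/m.
Total = 176.9 + 95.07 = 271.9 kN/m.

272 kN/m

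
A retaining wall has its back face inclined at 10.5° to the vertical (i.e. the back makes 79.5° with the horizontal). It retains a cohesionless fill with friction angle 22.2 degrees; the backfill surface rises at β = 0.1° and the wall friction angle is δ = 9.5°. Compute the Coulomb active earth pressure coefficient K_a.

K_a = sin²(α+φ) / [sin²α · sin(α−δ) · (1 + √{sin(φ+δ)sin(φ−β) / (sin(α−δ)sin(α+β))})²].
With α = 79.5°, φ = 22.2°, δ = 9.5°, β = 0.1°: K_a = 0.4935.

0.493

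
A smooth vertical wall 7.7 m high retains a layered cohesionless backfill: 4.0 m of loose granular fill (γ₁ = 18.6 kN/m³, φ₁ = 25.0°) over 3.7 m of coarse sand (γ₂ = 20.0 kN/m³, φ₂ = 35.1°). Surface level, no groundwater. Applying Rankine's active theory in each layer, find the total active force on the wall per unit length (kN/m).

K_a1 = tan²(45°−25.0°/2) = 0.4059; K_a2 = tan²(45°−35.1°/2) = 0.2698.
Layer 1: σ at base = K_a1 γ₁ h₁ = 30.20 kPa; P₁ = ½×30.20×4.0 = 60.39.
Layer 2: σ_v at top = γ₁h₁ = 74.40; σ_h top = K_a2×74.40 = 20.08; σ_h base = K_a2×(74.40+20.0×3.7) = 40.04.
P₂ = ½(20.08+40.04)×3.7 = 111.2. Total P_a = 60.39+111.2 = 171.6 kN/m.

172 kN/m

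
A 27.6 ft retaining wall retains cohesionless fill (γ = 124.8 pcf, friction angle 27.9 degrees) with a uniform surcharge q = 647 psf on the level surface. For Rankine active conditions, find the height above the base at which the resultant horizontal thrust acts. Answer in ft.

10.5 ft

K_a = 0.3625.
Triangular part P₁ = ½K_aγH² = 17230 at H/3 = 9.200 ft; rectangular part P₂ = K_a q H = 6473 at H/2 = 13.80 ft.
ȳ = (P₁·9.200 + P₂·13.80)/(P₁+P₂) = 10.46 ft.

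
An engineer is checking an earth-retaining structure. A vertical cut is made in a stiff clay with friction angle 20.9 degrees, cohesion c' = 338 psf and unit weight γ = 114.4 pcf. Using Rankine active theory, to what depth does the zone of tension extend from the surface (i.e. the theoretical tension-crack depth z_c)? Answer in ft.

8.58 ft

K_a = tan²(45° − 20.9°/2) = 0.4741; √K_a = 0.6886.
The active pressure is zero where K_a γ z = 2c√K_a, so z_c = 2c/(γ√K_a) = 2×338/(114.4×0.6886) = 8.582 ft.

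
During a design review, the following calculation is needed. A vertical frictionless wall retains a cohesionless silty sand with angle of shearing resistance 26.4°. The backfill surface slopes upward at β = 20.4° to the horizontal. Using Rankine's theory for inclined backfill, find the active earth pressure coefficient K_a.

0.511

K_a = cos β · (cos β − √(cos²β − cos²φ)) / (cos β + √(cos²β − cos²φ)).
cos β = 0.9373, cos φ = 0.8957, √(cos²β − cos²φ) = 0.2760.
K_a = 0.9373 × (0.9373 − 0.2760)/(0.9373 + 0.2760) = 0.5108.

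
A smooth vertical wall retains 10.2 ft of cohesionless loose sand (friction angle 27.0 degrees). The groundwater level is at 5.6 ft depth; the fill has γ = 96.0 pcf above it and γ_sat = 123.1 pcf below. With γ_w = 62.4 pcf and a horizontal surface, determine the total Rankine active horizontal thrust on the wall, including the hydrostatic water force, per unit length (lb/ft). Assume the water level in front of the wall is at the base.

2400 lb/ft

K_a = tan²(45° − φ/2) = 0.3755.
γ' = 123.1 − 62.4 = 60.70 pcf. Depth below WT = 4.6 ft.
σ'_h at WT = K_a γ d_w = 201.9 psf; at base = 201.9 + K_a γ' × 4.6 = 306.7 psf.
P₁ (0–5.6 ft) = ½×201.9×5.6 = 565.3. P₂ (5.6–10.2 ft) = ½(201.9+306.7)×4.6 = 1170.
P_w = ½ γ_w h₂² = 0.5×62.4×4.6² = 660.2. Total = 565.3+1170+660.2 = 2395 lb/ft.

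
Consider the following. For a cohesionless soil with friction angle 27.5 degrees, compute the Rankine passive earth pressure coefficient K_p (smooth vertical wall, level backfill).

K_p = (1 + sin φ)/(1 − sin φ) = tan²(45° + 27.5°/2) = 2.716.

2.72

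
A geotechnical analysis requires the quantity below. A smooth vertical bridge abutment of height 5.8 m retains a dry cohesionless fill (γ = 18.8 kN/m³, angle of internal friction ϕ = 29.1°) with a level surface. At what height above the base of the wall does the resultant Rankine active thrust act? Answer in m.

1.93 m

K_a = 0.3456.
The pressure distribution is triangular, so the resultant acts at H/3 above the base = 5.8/3 = 1.933 m.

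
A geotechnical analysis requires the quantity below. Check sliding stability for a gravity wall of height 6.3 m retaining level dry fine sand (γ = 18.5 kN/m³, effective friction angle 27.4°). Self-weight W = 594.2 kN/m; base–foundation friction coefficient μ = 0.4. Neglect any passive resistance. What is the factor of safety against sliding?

1.75

K_a = tan²(45° − 27.4°/2) = 0.3697.
P_a = ½K_aγH² = 0.5×0.3697×18.5×6.3² = 135.7 kN/m, acting at H/3 = 2.100 m above the base.
FS_sliding = μW / P_a = 0.4×594.2 / 135.7 = 1.751.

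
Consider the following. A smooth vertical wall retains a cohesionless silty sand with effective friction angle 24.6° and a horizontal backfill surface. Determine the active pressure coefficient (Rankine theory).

0.412

K_a = (1 − sin φ)/(1 + sin φ) = (1 − sin 24.6°)/(1 + sin 24.6°) = 0.4121.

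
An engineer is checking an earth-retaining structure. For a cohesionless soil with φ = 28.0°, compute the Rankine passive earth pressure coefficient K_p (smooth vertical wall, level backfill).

K_p = (1 + sin φ)/(1 − sin φ) = tan²(45° + 28.0°/2) = 2.770.

2.77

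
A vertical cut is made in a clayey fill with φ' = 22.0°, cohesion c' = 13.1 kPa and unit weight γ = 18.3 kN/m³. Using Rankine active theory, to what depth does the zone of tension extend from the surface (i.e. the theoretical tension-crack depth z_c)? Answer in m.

2.12 m

K_a = tan²(45° − 22.0°/2) = 0.4550; √K_a = 0.6745.
The active pressure is zero where K_a γ z = 2c√K_a, so z_c = 2c/(γ√K_a) = 2×13.1/(18.3×0.6745) = 2.123 m.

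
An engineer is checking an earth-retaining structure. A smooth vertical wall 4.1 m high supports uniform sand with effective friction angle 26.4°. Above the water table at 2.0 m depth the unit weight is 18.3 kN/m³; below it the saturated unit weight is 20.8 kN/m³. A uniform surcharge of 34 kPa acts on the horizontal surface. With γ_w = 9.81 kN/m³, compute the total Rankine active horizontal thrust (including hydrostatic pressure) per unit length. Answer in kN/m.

K_a = tan²(45° − φ/2) = 0.3844.
γ' = 20.8 − 9.81 = 10.99 kN/m³. h₂ = H − d_w = 2.1 m.
σ'_h: at surface K_a·q = 13.07; at WT K_a(q+γd_w) = 27.14; at base K_a(q+γd_w+γ'h₂) = 36.01 kPa.
P₁ = ½(13.07+27.14)×2.0 = 40.21; P₂ = ½(27.14+36.01)×2.1 = 66.31; P_w = ½γ_w h₂² = 21.63.
Total = 40.21+66.31+21.63 = 128.2 kN/m.

128 kN/m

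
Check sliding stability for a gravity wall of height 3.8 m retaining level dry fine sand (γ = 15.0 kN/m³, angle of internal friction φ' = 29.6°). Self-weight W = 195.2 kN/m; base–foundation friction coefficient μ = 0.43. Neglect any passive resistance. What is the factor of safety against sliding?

2.29

K_a = tan²(45° − 29.6°/2) = 0.3387.
P_a = ½K_aγH² = 0.5×0.3387×15.0×3.8² = 36.69 kN/m, acting at H/3 = 1.267 m above the base.
FS_sliding = μW / P_a = 0.43×195.2 / 36.69 = 2.288.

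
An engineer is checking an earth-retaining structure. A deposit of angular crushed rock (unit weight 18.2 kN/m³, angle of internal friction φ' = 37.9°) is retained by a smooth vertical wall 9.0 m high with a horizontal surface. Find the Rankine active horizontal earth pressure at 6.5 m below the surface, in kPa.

28.3 kPa

K_a = (1 − sin φ)/(1 + sin φ) = 0.2389.
σ_h = K_a γ z = 0.2389 × 18.2 × 6.5 = 28.27 kPa.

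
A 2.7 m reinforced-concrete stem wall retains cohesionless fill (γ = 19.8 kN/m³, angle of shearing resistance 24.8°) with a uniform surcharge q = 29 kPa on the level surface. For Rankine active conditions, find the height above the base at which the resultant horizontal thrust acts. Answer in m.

1.13 m

K_a = 0.4090.
Triangular part P₁ = ½K_aγH² = 29.52 at H/3 = 0.9000 m; rectangular part P₂ = K_a q H = 32.02 at H/2 = 1.350 m.
ȳ = (P₁·0.9000 + P₂·1.350)/(P₁+P₂) = 1.134 m.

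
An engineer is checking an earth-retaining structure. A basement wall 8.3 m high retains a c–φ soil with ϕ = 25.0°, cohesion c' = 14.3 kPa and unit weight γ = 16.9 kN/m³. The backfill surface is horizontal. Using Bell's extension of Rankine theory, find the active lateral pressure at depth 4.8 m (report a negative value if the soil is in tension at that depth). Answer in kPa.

K_a = (1 − sin φ)/(1 + sin φ) = 0.4059.
σ_a = K_a γ z − 2c√K_a = 0.4059×16.9×4.8 − 2×14.3×0.6371 = 14.70 kPa.

14.7 kPa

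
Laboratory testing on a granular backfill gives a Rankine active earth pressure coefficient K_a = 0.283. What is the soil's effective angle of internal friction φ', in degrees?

34.0°

K_a = tan²(45° − φ/2) ⇒ 45° − φ/2 = arctan(√0.283) = 28.01°.
φ = 2(45° − 28.01°) = 33.98°.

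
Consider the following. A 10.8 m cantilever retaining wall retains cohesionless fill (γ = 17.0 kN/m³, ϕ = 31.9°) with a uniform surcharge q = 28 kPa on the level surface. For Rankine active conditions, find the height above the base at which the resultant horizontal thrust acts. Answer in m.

K_a = 0.3085.
Triangular part P₁ = ½K_aγH² = 305.9 at H/3 = 3.600 m; rectangular part P₂ = K_a q H = 93.30 at H/2 = 5.400 m.
ȳ = (P₁·3.600 + P₂·5.400)/(P₁+P₂) = 4.021 m.

4.02 m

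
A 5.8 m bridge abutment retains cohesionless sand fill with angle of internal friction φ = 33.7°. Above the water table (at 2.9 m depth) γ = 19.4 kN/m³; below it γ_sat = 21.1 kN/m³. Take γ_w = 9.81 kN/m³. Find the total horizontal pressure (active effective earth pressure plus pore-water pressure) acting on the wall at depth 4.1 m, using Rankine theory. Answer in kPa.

K_a = (1 − sin φ)/(1 + sin φ) = 0.2863.
γ' = 21.1 − 9.81 = 11.29 kN/m³.
Effective vertical stress at 4.1 m: σ'_v = 19.4×2.9 + 11.29×1.20 = 69.81 kPa.
σ'_h = K_a σ'_v = 0.2863 × 69.81 = 19.99 kPa; u = γ_w × 1.20 = 11.77 kPa.
Total σ_h = 19.99 + 11.77 = 31.76 kPa.

31.8 kPa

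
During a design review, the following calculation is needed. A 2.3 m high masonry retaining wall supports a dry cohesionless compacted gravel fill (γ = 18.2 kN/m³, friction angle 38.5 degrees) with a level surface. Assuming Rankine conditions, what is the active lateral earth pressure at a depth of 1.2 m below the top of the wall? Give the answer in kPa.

5.08 kPa

K_a = (1 − sin φ)/(1 + sin φ) = 0.2327.
σ_h = K_a γ z = 0.2327 × 18.2 × 1.2 = 5.081 kPa.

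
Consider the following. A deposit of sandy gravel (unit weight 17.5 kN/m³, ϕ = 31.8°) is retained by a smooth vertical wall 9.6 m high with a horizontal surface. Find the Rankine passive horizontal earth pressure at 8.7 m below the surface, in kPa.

K_p = (1 + sin φ)/(1 − sin φ) = 3.228.
σ_h = K_p γ z = 3.228 × 17.5 × 8.7 = 491.5 kPa.

491 kPa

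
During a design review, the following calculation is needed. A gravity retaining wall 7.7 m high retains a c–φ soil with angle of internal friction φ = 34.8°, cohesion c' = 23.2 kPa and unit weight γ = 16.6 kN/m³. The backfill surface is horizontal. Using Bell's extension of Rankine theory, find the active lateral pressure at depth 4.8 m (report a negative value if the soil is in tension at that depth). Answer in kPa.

-2.48 kPa

K_a = (1 − sin φ)/(1 + sin φ) = 0.2733.
σ_a = K_a γ z − 2c√K_a = 0.2733×16.6×4.8 − 2×23.2×0.5228 = -2.480 kPa.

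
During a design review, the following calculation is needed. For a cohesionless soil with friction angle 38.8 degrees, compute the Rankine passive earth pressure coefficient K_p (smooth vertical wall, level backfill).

4.36

K_p = (1 + sin φ)/(1 − sin φ) = tan²(45° + 38.8°/2) = 4.356.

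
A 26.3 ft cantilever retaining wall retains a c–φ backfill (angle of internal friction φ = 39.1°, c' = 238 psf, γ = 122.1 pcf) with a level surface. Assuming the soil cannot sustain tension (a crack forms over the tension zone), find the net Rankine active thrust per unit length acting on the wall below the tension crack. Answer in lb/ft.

K_a = 0.2265; √K_a = 0.4759.
Tension-crack depth z_c = 2c/(γ√K_a) = 2×238/(122.1×0.4759) = 8.192 ft.
σ_a at base = K_a γ H − 2c√K_a = 0.2265×122.1×26.3 − 2×238×0.4759 = 500.8 psf.
P_a = ½ × 500.8 × (H − z_c) = 0.5×500.8×18.11 = 4534 lb/ft.

4530 lb/ft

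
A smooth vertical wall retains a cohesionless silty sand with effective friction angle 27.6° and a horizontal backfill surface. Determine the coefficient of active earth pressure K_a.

0.367

K_a = (1 − sin φ)/(1 + sin φ) = (1 − sin 27.6°)/(1 + sin 27.6°) = 0.3668.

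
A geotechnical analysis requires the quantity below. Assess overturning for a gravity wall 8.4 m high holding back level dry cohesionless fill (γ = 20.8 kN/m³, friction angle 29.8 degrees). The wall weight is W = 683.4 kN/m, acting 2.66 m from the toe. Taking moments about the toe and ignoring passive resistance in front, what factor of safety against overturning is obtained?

2.63

K_a = tan²(45° − 29.8°/2) = 0.3360.
P_a = ½K_aγH² = 0.5×0.3360×20.8×8.4² = 246.6 kN/m, acting at H/3 = 2.800 m above the base.
Overturning moment M_o = P_a × H/3 = 246.6 × 2.800 = 690.4.
Resisting moment M_r = W × 2.66 = 683.4 × 2.66 = 1818.
FS_overturning = M_r/M_o = 1818/690.4 = 2.633.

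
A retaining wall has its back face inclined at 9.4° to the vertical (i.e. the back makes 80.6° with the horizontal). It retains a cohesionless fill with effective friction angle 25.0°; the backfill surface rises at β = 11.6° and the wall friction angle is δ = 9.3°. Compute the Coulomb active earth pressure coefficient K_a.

0.535

K_a = sin²(α+φ) / [sin²α · sin(α−δ) · (1 + √{sin(φ+δ)sin(φ−β) / (sin(α−δ)sin(α+β))})²].
With α = 80.6°, φ = 25.0°, δ = 9.3°, β = 11.6°: K_a = 0.5350.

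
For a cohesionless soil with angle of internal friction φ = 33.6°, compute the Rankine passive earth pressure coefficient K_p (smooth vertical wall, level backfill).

K_p = (1 + sin φ)/(1 − sin φ) = tan²(45° + 33.6°/2) = 3.478.

3.48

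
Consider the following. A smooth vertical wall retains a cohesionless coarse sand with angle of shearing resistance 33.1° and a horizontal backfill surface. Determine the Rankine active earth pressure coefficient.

K_a = tan²(45° − φ/2) = tan²(28.45°) = 0.2936.

0.294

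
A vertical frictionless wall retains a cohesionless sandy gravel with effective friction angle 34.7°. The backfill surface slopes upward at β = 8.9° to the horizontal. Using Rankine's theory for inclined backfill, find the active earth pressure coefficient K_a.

0.283

K_a = cos β · (cos β − √(cos²β − cos²φ)) / (cos β + √(cos²β − cos²φ)).
cos β = 0.9880, cos φ = 0.8221, √(cos²β − cos²φ) = 0.5479.
K_a = 0.9880 × (0.9880 − 0.5479)/(0.9880 + 0.5479) = 0.2831.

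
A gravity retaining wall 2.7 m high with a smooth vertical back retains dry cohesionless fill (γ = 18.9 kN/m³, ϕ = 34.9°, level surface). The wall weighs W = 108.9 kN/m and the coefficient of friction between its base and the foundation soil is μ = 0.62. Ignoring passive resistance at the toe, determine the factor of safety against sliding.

K_a = tan²(45° − 34.9°/2) = 0.2721.
P_a = ½K_aγH² = 0.5×0.2721×18.9×2.7² = 18.75 kN/m, acting at H/3 = 0.9000 m above the base.
FS_sliding = μW / P_a = 0.62×108.9 / 18.75 = 3.601.

3.60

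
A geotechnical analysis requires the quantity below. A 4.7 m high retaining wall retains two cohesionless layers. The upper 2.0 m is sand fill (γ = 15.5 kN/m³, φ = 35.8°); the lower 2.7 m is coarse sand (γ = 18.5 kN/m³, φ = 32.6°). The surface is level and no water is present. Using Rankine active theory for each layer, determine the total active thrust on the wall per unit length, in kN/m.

K_a1 = tan²(45°−35.8°/2) = 0.2619; K_a2 = tan²(45°−32.6°/2) = 0.2997.
Layer 1: σ at base = K_a1 γ₁ h₁ = 8.118 kPa; P₁ = ½×8.118×2.0 = 8.118.
Layer 2: σ_v at top = γ₁h₁ = 31.00; σ_h top = K_a2×31.00 = 9.292; σ_h base = K_a2×(31.00+18.5×2.7) = 24.26.
P₂ = ½(9.292+24.26)×2.7 = 45.30. Total P_a = 8.118+45.30 = 53.42 kN/m.

53.4 kN/m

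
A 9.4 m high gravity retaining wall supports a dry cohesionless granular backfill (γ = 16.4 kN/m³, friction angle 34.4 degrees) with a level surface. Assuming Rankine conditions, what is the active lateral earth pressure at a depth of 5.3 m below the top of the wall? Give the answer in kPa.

K_a = (1 − sin φ)/(1 + sin φ) = 0.2780.
σ_h = K_a γ z = 0.2780 × 16.4 × 5.3 = 24.16 kPa.

24.2 kPa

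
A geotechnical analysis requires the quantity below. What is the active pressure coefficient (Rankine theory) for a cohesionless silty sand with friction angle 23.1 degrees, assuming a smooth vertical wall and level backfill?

K_a = tan²(45° − φ/2) = tan²(33.45°) = 0.4364.

0.436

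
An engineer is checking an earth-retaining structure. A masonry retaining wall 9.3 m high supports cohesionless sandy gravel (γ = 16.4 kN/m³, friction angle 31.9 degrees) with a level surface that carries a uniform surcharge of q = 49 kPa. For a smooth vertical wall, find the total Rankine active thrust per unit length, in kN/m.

K_a = tan²(45° − φ/2) = 0.3085.
Soil triangle: ½ K_a γ H² = 0.5×0.3085×16.4×9.3² = 218.8 kN/m.
Surcharge rectangle: K_a q H = 0.3085×49×9.3 = 140.6 kN/m.
Total = 218.8 + 140.6 = 359.4 kN/m.

359 kN/m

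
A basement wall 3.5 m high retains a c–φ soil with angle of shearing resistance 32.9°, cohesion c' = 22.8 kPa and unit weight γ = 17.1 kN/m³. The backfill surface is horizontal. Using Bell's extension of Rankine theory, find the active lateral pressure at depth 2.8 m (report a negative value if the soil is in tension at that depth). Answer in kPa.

-10.6 kPa

K_a = (1 − sin φ)/(1 + sin φ) = 0.2960.
σ_a = K_a γ z − 2c√K_a = 0.2960×17.1×2.8 − 2×22.8×0.5441 = -10.64 kPa.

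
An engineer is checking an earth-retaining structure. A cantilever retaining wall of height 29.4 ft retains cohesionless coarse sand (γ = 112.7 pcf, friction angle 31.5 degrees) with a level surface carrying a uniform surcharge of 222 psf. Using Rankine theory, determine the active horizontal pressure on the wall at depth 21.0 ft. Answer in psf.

K_a = (1 − sin φ)/(1 + sin φ) = 0.3136.
σ_v = γz + q = 112.7 × 21.0 + 222 = 2589 psf.
σ_h = K_a σ_v = 0.3136 × 2589 = 811.9 psf.

812 psf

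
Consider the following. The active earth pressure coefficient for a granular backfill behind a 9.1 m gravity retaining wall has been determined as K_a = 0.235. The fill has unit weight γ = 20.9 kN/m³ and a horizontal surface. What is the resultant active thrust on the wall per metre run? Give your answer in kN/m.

203 kN/m

P = ½ K_a γ H² = 0.5 × 0.235 × 20.9 × 9.1² = 203.4 kN/m.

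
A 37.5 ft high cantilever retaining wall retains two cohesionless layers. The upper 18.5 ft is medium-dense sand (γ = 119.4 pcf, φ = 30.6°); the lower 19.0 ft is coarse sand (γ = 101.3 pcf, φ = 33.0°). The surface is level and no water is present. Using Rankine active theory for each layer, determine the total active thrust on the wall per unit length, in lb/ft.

24400 lb/ft

K_a1 = tan²(45°−30.6°/2) = 0.3253; K_a2 = tan²(45°−33.0°/2) = 0.2948.
Layer 1: σ at base = K_a1 γ₁ h₁ = 718.7 psf; P₁ = ½×718.7×18.5 = 6648.
Layer 2: σ_v at top = γ₁h₁ = 2209; σ_h top = K_a2×2209 = 651.2; σ_h base = K_a2×(2209+101.3×19.0) = 1219.
P₂ = ½(651.2+1219)×19.0 = 17760. Total P_a = 6648+17760 = 24410 lb/ft.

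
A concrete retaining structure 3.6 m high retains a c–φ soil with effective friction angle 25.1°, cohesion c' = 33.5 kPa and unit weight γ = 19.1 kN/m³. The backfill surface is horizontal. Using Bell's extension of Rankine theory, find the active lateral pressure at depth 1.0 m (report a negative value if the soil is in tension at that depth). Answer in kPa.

-34.9 kPa

K_a = (1 − sin φ)/(1 + sin φ) = 0.4043.
σ_a = K_a γ z − 2c√K_a = 0.4043×19.1×1.0 − 2×33.5×0.6358 = -34.88 kPa.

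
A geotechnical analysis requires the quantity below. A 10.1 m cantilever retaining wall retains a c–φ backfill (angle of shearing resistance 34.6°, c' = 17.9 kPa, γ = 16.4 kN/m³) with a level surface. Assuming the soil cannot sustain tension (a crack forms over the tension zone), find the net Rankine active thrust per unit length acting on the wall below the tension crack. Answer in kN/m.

K_a = 0.2756; √K_a = 0.5250.
Tension-crack depth z_c = 2c/(γ√K_a) = 2×17.9/(16.4×0.5250) = 4.158 m.
σ_a at base = K_a γ H − 2c√K_a = 0.2756×16.4×10.1 − 2×17.9×0.5250 = 26.86 kPa.
P_a = ½ × 26.86 × (H − z_c) = 0.5×26.86×5.942 = 79.81 kN/m.

79.8 kN/m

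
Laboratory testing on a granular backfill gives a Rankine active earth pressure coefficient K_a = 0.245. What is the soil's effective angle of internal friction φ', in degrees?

K_a = tan²(45° − φ/2) ⇒ 45° − φ/2 = arctan(√0.245) = 26.33°.
φ = 2(45° − 26.33°) = 37.33°.

37.3°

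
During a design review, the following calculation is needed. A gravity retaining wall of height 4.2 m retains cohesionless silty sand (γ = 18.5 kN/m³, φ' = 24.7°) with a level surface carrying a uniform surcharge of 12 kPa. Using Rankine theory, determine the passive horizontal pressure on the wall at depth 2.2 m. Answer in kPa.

K_p = (1 + sin φ)/(1 − sin φ) = 2.436.
σ_v = γz + q = 18.5 × 2.2 + 12 = 52.70 kPa.
σ_h = K_p σ_v = 2.436 × 52.70 = 128.4 kPa.

128 kPa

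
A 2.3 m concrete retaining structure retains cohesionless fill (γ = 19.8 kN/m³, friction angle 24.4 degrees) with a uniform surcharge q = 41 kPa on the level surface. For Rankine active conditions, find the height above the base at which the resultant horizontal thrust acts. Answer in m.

K_a = 0.4153.
Triangular part P₁ = ½K_aγH² = 21.75 at H/3 = 0.7667 m; rectangular part P₂ = K_a q H = 39.17 at H/2 = 1.150 m.
ȳ = (P₁·0.7667 + P₂·1.150)/(P₁+P₂) = 1.013 m.

1.01 m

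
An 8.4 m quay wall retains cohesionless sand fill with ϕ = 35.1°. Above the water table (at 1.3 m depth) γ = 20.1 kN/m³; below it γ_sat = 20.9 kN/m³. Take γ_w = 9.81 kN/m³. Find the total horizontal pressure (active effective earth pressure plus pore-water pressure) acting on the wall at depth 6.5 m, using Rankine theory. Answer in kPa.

K_a = (1 − sin φ)/(1 + sin φ) = 0.2698.
γ' = 20.9 − 9.81 = 11.09 kN/m³.
Effective vertical stress at 6.5 m: σ'_v = 20.1×1.3 + 11.09×5.20 = 83.80 kPa.
σ'_h = K_a σ'_v = 0.2698 × 83.80 = 22.61 kPa; u = γ_w × 5.20 = 51.01 kPa.
Total σ_h = 22.61 + 51.01 = 73.62 kPa.

73.6 kPa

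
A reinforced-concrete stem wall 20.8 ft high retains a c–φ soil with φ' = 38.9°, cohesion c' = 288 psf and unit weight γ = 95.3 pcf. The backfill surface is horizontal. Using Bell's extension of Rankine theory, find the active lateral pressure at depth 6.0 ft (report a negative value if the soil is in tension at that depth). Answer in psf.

K_a = (1 − sin φ)/(1 + sin φ) = 0.2285.
σ_a = K_a γ z − 2c√K_a = 0.2285×95.3×6.0 − 2×288×0.4780 = -144.7 psf.

-145 psf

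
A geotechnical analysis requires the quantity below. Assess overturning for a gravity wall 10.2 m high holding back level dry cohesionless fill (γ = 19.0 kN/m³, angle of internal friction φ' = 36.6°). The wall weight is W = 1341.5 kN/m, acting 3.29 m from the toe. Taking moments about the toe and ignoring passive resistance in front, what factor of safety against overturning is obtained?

5.19

K_a = tan²(45° − 36.6°/2) = 0.2530.
P_a = ½K_aγH² = 0.5×0.2530×19.0×10.2² = 250.0 kN/m, acting at H/3 = 3.400 m above the base.
Overturning moment M_o = P_a × H/3 = 250.0 × 3.400 = 850.1.
Resisting moment M_r = W × 3.29 = 1341.5 × 3.29 = 4414.
FS_overturning = M_r/M_o = 4414/850.1 = 5.192.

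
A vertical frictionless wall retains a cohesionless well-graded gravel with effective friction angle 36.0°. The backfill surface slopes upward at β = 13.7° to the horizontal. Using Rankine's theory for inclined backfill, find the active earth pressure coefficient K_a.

K_a = cos β · (cos β − √(cos²β − cos²φ)) / (cos β + √(cos²β − cos²φ)).
cos β = 0.9715, cos φ = 0.8090, √(cos²β − cos²φ) = 0.5380.
K_a = 0.9715 × (0.9715 − 0.5380)/(0.9715 + 0.5380) = 0.2791.

0.279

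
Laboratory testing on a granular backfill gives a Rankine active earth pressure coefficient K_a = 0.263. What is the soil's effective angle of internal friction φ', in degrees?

K_a = tan²(45° − φ/2) ⇒ 45° − φ/2 = arctan(√0.263) = 27.15°.
φ = 2(45° − 27.15°) = 35.70°.

35.7°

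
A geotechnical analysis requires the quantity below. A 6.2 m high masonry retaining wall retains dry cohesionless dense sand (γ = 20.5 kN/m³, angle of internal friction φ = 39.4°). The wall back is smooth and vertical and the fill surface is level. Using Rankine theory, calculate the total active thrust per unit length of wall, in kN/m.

88.0 kN/m

K_a = tan²(45° − φ/2) = 0.2234.
P_a = ½ K_a γ H² = 0.5 × 0.2234 × 20.5 × 6.2² = 88.04 kN/m.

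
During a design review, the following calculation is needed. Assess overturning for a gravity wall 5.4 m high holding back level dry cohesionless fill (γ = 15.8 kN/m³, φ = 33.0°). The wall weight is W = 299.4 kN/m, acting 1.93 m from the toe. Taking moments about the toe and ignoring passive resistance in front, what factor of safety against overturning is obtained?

K_a = tan²(45° − 33.0°/2) = 0.2948.
P_a = ½K_aγH² = 0.5×0.2948×15.8×5.4² = 67.91 kN/m, acting at H/3 = 1.800 m above the base.
Overturning moment M_o = P_a × H/3 = 67.91 × 1.800 = 122.2.
Resisting moment M_r = W × 1.93 = 299.4 × 1.93 = 577.8.
FS_overturning = M_r/M_o = 577.8/122.2 = 4.727.

4.73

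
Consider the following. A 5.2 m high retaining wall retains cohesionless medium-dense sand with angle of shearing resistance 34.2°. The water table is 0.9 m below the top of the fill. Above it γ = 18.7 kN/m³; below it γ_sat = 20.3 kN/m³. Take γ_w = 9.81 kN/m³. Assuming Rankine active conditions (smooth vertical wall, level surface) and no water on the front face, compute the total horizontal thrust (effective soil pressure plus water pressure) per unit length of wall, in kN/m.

140 kN/m

K_a = tan²(45° − φ/2) = 0.2803.
γ' = 20.3 − 9.81 = 10.49 kN/m³. Depth below WT = 4.3 m.
σ'_h at WT = K_a γ d_w = 4.718 kPa; at base = 4.718 + K_a γ' × 4.3 = 17.36 kPa.
P₁ (0–0.9 m) = ½×4.718×0.9 = 2.123. P₂ (0.9–5.2 m) = ½(4.718+17.36)×4.3 = 47.48.
P_w = ½ γ_w h₂² = 0.5×9.81×4.3² = 90.69. Total = 2.123+47.48+90.69 = 140.3 kN/m.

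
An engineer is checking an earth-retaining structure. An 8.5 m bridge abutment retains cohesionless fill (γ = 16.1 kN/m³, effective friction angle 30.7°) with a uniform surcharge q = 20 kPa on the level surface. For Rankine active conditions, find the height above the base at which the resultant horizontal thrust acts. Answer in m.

K_a = 0.3240.
Triangular part P₁ = ½K_aγH² = 188.5 at H/3 = 2.833 m; rectangular part P₂ = K_a q H = 55.08 at H/2 = 4.250 m.
ȳ = (P₁·2.833 + P₂·4.250)/(P₁+P₂) = 3.154 m.

3.15 m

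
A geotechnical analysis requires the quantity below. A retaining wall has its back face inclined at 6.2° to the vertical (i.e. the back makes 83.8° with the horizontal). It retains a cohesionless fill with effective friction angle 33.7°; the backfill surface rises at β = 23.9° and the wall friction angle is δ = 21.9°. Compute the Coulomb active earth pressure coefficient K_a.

K_a = sin²(α+φ) / [sin²α · sin(α−δ) · (1 + √{sin(φ+δ)sin(φ−β) / (sin(α−δ)sin(α+β))})²].
With α = 83.8°, φ = 33.7°, δ = 21.9°, β = 23.9°: K_a = 0.4547.

0.455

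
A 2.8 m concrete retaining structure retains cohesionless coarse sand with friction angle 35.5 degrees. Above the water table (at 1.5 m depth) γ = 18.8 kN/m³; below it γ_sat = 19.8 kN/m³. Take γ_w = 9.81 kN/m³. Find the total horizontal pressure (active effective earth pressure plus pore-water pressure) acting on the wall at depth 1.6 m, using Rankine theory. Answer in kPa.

8.73 kPa

K_a = (1 − sin φ)/(1 + sin φ) = 0.2653.
γ' = 19.8 − 9.81 = 9.990 kN/m³.
Effective vertical stress at 1.6 m: σ'_v = 18.8×1.5 + 9.990×0.100 = 29.20 kPa.
σ'_h = K_a σ'_v = 0.2653 × 29.20 = 7.745 kPa; u = γ_w × 0.100 = 0.9810 kPa.
Total σ_h = 7.745 + 0.9810 = 8.726 kPa.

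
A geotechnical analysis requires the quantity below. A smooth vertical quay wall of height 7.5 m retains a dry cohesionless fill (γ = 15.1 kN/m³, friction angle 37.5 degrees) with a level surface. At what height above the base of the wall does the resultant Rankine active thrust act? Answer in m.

2.50 m

K_a = 0.2432.
The pressure distribution is triangular, so the resultant acts at H/3 above the base = 7.5/3 = 2.500 m.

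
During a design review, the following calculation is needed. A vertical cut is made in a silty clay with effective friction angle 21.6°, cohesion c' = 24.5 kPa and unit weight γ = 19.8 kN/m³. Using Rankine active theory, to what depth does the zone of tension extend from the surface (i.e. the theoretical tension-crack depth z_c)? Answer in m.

K_a = tan²(45° − 21.6°/2) = 0.4619; √K_a = 0.6796.
The active pressure is zero where K_a γ z = 2c√K_a, so z_c = 2c/(γ√K_a) = 2×24.5/(19.8×0.6796) = 3.641 m.

3.64 m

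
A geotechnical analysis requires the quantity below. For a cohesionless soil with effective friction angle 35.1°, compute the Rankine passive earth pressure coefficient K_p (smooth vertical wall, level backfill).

K_p = (1 + sin φ)/(1 − sin φ) = tan²(45° + 35.1°/2) = 3.706.

3.71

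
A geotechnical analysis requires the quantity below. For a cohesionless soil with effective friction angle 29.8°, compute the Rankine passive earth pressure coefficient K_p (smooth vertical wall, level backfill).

K_p = (1 + sin φ)/(1 − sin φ) = tan²(45° + 29.8°/2) = 2.976.

2.98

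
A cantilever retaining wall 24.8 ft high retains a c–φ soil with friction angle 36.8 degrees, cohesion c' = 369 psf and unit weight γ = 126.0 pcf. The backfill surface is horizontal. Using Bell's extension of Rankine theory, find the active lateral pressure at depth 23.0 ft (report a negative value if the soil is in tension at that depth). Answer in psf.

357 psf

K_a = (1 − sin φ)/(1 + sin φ) = 0.2508.
σ_a = K_a γ z − 2c√K_a = 0.2508×126.0×23.0 − 2×369×0.5008 = 357.1 psf.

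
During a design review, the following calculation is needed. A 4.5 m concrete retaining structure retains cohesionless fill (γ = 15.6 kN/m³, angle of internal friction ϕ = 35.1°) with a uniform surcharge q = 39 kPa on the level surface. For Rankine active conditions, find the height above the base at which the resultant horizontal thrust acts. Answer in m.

1.89 m

K_a = 0.2698.
Triangular part P₁ = ½K_aγH² = 42.62 at H/3 = 1.500 m; rectangular part P₂ = K_a q H = 47.36 at H/2 = 2.250 m.
ȳ = (P₁·1.500 + P₂·2.250)/(P₁+P₂) = 1.895 m.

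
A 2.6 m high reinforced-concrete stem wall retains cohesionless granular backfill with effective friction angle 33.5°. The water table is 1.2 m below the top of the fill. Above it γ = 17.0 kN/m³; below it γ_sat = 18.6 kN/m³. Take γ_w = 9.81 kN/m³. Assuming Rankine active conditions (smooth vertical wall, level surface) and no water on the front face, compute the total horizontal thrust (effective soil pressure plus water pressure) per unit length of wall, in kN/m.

K_a = tan²(45° − φ/2) = 0.2887.
γ' = 18.6 − 9.81 = 8.790 kN/m³. Depth below WT = 1.4 m.
σ'_h at WT = K_a γ d_w = 5.890 kPa; at base = 5.890 + K_a γ' × 1.4 = 9.443 kPa.
P₁ (0–1.2 m) = ½×5.890×1.2 = 3.534. P₂ (1.2–2.6 m) = ½(5.890+9.443)×1.4 = 10.73.
P_w = ½ γ_w h₂² = 0.5×9.81×1.4² = 9.614. Total = 3.534+10.73+9.614 = 23.88 kN/m.

23.9 kN/m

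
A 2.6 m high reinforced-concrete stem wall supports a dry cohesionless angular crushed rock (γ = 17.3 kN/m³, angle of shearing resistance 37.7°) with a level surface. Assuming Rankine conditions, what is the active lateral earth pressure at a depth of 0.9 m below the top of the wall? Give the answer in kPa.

3.75 kPa

K_a = (1 − sin φ)/(1 + sin φ) = 0.2411.
σ_h = K_a γ z = 0.2411 × 17.3 × 0.9 = 3.753 kPa.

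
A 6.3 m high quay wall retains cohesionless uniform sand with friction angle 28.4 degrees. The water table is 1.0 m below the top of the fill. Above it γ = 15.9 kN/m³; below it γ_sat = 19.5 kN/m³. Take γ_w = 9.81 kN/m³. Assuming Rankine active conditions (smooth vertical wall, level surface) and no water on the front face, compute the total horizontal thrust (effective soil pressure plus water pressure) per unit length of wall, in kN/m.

219 kN/m

K_a = tan²(45° − φ/2) = 0.3554.
γ' = 19.5 − 9.81 = 9.690 kN/m³. Depth below WT = 5.3 m.
σ'_h at WT = K_a γ d_w = 5.650 kPa; at base = 5.650 + K_a γ' × 5.3 = 23.90 kPa.
P₁ (0–1.0 m) = ½×5.650×1.0 = 2.825. P₂ (1.0–6.3 m) = ½(5.650+23.90)×5.3 = 78.31.
P_w = ½ γ_w h₂² = 0.5×9.81×5.3² = 137.8. Total = 2.825+78.31+137.8 = 218.9 kN/m.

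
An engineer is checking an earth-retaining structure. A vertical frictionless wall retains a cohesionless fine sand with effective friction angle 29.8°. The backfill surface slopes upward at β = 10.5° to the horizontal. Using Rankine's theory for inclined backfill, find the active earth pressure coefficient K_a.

0.354

K_a = cos β · (cos β − √(cos²β − cos²φ)) / (cos β + √(cos²β − cos²φ)).
cos β = 0.9833, cos φ = 0.8678, √(cos²β − cos²φ) = 0.4624.
K_a = 0.9833 × (0.9833 − 0.4624)/(0.9833 + 0.4624) = 0.3543.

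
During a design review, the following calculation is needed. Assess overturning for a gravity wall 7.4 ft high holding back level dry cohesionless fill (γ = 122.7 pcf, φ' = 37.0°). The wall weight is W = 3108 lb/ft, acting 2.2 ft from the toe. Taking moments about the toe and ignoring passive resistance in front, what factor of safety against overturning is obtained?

K_a = tan²(45° − 37.0°/2) = 0.2486.
P_a = ½K_aγH² = 0.5×0.2486×122.7×7.4² = 835.1 lb/ft, acting at H/3 = 2.467 ft above the base.
Overturning moment M_o = P_a × H/3 = 835.1 × 2.467 = 2060.
Resisting moment M_r = W × 2.2 = 3108 × 2.2 = 6838.
FS_overturning = M_r/M_o = 6838/2060 = 3.319.

3.32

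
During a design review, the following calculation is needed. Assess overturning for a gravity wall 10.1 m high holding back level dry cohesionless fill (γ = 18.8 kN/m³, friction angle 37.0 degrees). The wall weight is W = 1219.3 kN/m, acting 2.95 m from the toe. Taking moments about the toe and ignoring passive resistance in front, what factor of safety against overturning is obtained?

4.48

K_a = tan²(45° − 37.0°/2) = 0.2486.
P_a = ½K_aγH² = 0.5×0.2486×18.8×10.1² = 238.4 kN/m, acting at H/3 = 3.367 m above the base.
Overturning moment M_o = P_a × H/3 = 238.4 × 3.367 = 802.5.
Resisting moment M_r = W × 2.95 = 1219.3 × 2.95 = 3597.
FS_overturning = M_r/M_o = 3597/802.5 = 4.482.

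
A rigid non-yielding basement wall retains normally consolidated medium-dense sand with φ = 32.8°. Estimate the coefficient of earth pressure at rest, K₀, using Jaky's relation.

0.458

K₀ = 1 − sin φ' = 1 − sin 32.8° = 0.4583.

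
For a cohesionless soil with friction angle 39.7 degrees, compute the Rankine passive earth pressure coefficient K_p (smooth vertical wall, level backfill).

4.54

K_p = (1 + sin φ)/(1 − sin φ) = tan²(45° + 39.7°/2) = 4.537.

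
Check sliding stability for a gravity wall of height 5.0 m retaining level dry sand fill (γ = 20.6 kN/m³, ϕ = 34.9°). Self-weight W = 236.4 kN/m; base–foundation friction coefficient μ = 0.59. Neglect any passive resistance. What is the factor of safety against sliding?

K_a = tan²(45° − 34.9°/2) = 0.2721.
P_a = ½K_aγH² = 0.5×0.2721×20.6×5.0² = 70.08 kN/m, acting at H/3 = 1.667 m above the base.
FS_sliding = μW / P_a = 0.59×236.4 / 70.08 = 1.990.

1.99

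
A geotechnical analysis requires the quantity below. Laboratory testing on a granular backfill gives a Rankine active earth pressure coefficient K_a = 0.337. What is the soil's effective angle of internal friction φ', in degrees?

29.7°

K_a = tan²(45° − φ/2) ⇒ 45° − φ/2 = arctan(√0.337) = 30.14°.
φ = 2(45° − 30.14°) = 29.73°.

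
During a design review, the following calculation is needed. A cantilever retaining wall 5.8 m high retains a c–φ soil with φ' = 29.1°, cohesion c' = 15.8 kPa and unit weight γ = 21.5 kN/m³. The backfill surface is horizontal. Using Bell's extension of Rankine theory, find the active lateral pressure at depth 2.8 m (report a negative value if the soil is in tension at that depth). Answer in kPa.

K_a = (1 − sin φ)/(1 + sin φ) = 0.3456.
σ_a = K_a γ z − 2c√K_a = 0.3456×21.5×2.8 − 2×15.8×0.5879 = 2.228 kPa.

2.23 kPa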